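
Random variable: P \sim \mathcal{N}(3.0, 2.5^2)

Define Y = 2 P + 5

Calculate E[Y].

For Y = 2P + 5:
E[Y] = 2 * E[P] + 5
E[P] = 3.0 = 3
E[Y] = 2 * 3 + 5 = 11

11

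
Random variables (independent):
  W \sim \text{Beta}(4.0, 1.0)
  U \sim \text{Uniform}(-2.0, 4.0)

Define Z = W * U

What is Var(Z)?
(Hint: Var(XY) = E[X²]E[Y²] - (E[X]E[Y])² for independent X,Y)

Var(XY) = E[X²]E[Y²] - (E[X]E[Y])²
E[W] = 0.8, Var(W) = 0.026666667
E[U] = 1, Var(U) = 3
E[W²] = 0.026666667 + 0.8² = 0.66666667
E[U²] = 3 + 1² = 4
Var(Z) = 0.66666667*4 - (0.8*1)²
= 2.6666667 - 0.64 = 2.0266667

2.0266667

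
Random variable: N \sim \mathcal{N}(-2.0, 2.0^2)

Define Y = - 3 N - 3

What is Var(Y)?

For Y = aN + b: Var(Y) = a² * Var(N)
Var(N) = 2.0^2 = 4
Var(Y) = (-3)² * 4 = 9 * 4 = 36

36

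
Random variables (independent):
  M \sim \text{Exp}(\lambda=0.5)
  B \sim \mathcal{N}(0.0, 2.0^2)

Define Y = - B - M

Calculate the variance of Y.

For independent RVs: Var(aX + bY) = a²Var(X) + b²Var(Y)
Var(M) = 4
Var(B) = 4
Var(Y) = (-1)²*4 + (-1)²*4
= 1*4 + 1*4 = 8

8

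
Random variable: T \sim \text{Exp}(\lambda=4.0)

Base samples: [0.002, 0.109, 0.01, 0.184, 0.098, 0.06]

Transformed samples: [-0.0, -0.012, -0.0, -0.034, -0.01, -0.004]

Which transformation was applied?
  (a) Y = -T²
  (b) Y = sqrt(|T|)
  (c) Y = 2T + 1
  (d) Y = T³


Checking option (a) Y = -T²:
  T = 0.002 -> Y = -0.0 ✓
  T = 0.109 -> Y = -0.012 ✓
  T = 0.01 -> Y = -0.0 ✓
All samples match this transformation.

(a) -T²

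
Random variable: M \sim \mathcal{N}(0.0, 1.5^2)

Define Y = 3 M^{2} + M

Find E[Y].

E[Y] = 3*E[M²] + 1*E[M]
E[M] = 0
E[M²] = Var(M) + (E[M])² = 2.25 + 0 = 2.25
E[Y] = 3*2.25 + 1*0 = 6.75

6.75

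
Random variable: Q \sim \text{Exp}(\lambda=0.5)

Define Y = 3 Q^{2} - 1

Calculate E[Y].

E[Y] = 3*E[Q²] - 1
E[Q] = 2
E[Q²] = Var(Q) + (E[Q])² = 4 + 4 = 8
E[Y] = 3*8 - 1 = 23

23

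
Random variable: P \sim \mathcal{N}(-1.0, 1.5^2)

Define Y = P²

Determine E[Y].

Using E[X²] = Var(X) + (E[X])²:
E[P] = -1
Var(P) = 1.5^2 = 2.25
E[P²] = 2.25 + (-1)² = 2.25 + 1 = 3.25

3.25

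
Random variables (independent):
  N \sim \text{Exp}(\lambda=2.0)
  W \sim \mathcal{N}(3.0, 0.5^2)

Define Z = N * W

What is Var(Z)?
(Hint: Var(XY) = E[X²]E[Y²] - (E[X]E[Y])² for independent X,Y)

Var(XY) = E[X²]E[Y²] - (E[X]E[Y])²
E[N] = 0.5, Var(N) = 0.25
E[W] = 3, Var(W) = 0.25
E[N²] = 0.25 + 0.5² = 0.5
E[W²] = 0.25 + 3² = 9.25
Var(Z) = 0.5*9.25 - (0.5*3)²
= 4.625 - 2.25 = 2.375

2.375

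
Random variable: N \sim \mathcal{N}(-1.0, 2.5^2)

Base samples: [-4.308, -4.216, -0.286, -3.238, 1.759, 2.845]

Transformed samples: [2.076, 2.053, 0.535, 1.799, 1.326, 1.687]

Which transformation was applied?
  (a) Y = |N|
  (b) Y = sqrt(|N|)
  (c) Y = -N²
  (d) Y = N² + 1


Checking option (b) Y = sqrt(|N|):
  N = -4.308 -> Y = 2.076 ✓
  N = -4.216 -> Y = 2.053 ✓
  N = -0.286 -> Y = 0.535 ✓
All samples match this transformation.

(b) sqrt(|N|)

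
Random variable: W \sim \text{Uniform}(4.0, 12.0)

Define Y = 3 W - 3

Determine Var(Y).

For Y = aW + b: Var(Y) = a² * Var(W)
Var(W) = (12 - 4)^2/12 = 5.3333333
Var(Y) = 3² * 5.3333333 = 9 * 5.3333333 = 48

48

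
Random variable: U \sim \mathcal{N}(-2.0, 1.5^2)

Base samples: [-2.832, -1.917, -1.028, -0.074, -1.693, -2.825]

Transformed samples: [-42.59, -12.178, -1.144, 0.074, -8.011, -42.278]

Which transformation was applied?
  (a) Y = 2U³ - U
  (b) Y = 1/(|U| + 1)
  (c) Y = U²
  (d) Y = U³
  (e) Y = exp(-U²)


Checking option (a) Y = 2U³ - U:
  U = -2.832 -> Y = -42.59 ✓
  U = -1.917 -> Y = -12.178 ✓
  U = -1.028 -> Y = -1.144 ✓
All samples match this transformation.

(a) 2U³ - U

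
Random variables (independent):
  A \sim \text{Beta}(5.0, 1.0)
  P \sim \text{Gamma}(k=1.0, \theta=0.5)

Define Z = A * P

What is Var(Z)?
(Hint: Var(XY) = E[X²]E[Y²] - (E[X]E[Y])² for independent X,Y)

Var(XY) = E[X²]E[Y²] - (E[X]E[Y])²
E[A] = 0.83333333, Var(A) = 0.01984127
E[P] = 0.5, Var(P) = 0.25
E[A²] = 0.01984127 + 0.83333333² = 0.71428571
E[P²] = 0.25 + 0.5² = 0.5
Var(Z) = 0.71428571*0.5 - (0.83333333*0.5)²
= 0.35714286 - 0.17361111 = 0.18353175

0.18353175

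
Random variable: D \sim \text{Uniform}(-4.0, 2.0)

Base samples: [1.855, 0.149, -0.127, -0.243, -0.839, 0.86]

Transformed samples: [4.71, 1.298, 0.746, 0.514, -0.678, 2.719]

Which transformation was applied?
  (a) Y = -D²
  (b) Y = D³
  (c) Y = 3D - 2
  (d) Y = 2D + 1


Checking option (d) Y = 2D + 1:
  D = 1.855 -> Y = 4.71 ✓
  D = 0.149 -> Y = 1.298 ✓
  D = -0.127 -> Y = 0.746 ✓
All samples match this transformation.

(d) 2D + 1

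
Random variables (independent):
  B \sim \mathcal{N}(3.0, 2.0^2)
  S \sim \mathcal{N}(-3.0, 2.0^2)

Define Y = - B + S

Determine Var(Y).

For independent RVs: Var(aX + bY) = a²Var(X) + b²Var(Y)
Var(B) = 4
Var(S) = 4
Var(Y) = (-1)²*4 + 1²*4
= 1*4 + 1*4 = 8

8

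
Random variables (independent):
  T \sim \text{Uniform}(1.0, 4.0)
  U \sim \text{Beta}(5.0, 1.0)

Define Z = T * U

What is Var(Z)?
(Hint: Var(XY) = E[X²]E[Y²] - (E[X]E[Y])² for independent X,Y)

Var(XY) = E[X²]E[Y²] - (E[X]E[Y])²
E[T] = 2.5, Var(T) = 0.75
E[U] = 0.83333333, Var(U) = 0.01984127
E[T²] = 0.75 + 2.5² = 7
E[U²] = 0.01984127 + 0.83333333² = 0.71428571
Var(Z) = 7*0.71428571 - (2.5*0.83333333)²
= 5 - 4.3402778 = 0.65972222

0.65972222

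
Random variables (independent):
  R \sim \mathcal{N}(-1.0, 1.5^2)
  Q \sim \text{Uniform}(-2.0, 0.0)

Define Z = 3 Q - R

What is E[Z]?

E[Z] = -1*E[R] + 3*E[Q]
E[R] = -1
E[Q] = -1
E[Z] = -1*(-1) + 3*(-1) = -2

-2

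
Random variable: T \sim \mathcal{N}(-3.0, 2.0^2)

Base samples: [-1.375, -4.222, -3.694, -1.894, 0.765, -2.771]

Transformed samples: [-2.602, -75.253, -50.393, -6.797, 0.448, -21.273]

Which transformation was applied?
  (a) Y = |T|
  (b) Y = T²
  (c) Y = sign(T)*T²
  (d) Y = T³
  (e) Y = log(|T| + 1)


Checking option (d) Y = T³:
  T = -1.375 -> Y = -2.602 ✓
  T = -4.222 -> Y = -75.253 ✓
  T = -3.694 -> Y = -50.393 ✓
All samples match this transformation.

(d) T³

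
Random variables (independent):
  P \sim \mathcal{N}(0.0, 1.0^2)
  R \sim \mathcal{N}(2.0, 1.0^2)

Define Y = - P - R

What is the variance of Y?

For independent RVs: Var(aX + bY) = a²Var(X) + b²Var(Y)
Var(P) = 1
Var(R) = 1
Var(Y) = (-1)²*1 + (-1)²*1
= 1*1 + 1*1 = 2

2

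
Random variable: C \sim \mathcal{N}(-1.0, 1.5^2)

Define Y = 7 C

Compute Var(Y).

For Y = aC + b: Var(Y) = a² * Var(C)
Var(C) = 1.5^2 = 2.25
Var(Y) = 7² * 2.25 = 49 * 2.25 = 110.25

110.25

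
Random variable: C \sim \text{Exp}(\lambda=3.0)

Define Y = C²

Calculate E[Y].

Using E[X²] = Var(X) + (E[X])²:
E[C] = 0.33333333
Var(C) = 1/3.0^2 = 0.11111111
E[C²] = 0.11111111 + 0.33333333² = 0.11111111 + 0.11111111 = 0.22222222

0.22222222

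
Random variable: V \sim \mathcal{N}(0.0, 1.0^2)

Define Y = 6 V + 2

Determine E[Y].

For Y = 6V + 2:
E[Y] = 6 * E[V] + 2
E[V] = 0.0 = 0
E[Y] = 6 * 0 + 2 = 2

2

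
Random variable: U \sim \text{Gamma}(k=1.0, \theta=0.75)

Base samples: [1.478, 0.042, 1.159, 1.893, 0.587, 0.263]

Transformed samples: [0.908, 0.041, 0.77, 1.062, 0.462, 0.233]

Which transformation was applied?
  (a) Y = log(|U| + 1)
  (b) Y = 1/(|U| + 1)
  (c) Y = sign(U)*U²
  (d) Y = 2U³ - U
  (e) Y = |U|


Checking option (a) Y = log(|U| + 1):
  U = 1.478 -> Y = 0.908 ✓
  U = 0.042 -> Y = 0.041 ✓
  U = 1.159 -> Y = 0.77 ✓
All samples match this transformation.

(a) log(|U| + 1)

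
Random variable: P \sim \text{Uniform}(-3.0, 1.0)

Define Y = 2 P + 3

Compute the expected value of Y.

For Y = 2P + 3:
E[Y] = 2 * E[P] + 3
E[P] = (-3 + 1)/2 = -1
E[Y] = 2 * (-1) + 3 = 1

1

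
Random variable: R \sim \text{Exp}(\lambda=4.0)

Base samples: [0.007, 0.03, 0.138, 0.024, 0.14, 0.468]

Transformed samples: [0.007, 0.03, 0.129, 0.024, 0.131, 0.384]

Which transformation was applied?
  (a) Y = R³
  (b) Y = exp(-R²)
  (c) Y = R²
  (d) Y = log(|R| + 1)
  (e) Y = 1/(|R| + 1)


Checking option (d) Y = log(|R| + 1):
  R = 0.007 -> Y = 0.007 ✓
  R = 0.03 -> Y = 0.03 ✓
  R = 0.138 -> Y = 0.129 ✓
All samples match this transformation.

(d) log(|R| + 1)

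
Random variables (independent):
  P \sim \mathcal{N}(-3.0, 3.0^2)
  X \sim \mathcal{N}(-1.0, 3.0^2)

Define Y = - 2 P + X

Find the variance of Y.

For independent RVs: Var(aX + bY) = a²Var(X) + b²Var(Y)
Var(P) = 9
Var(X) = 9
Var(Y) = (-2)²*9 + 1²*9
= 4*9 + 1*9 = 45

45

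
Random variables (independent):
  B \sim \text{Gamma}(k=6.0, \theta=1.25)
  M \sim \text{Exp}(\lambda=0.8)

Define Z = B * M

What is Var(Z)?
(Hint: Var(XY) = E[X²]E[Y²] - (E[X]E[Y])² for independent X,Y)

Var(XY) = E[X²]E[Y²] - (E[X]E[Y])²
E[B] = 7.5, Var(B) = 9.375
E[M] = 1.25, Var(M) = 1.5625
E[B²] = 9.375 + 7.5² = 65.625
E[M²] = 1.5625 + 1.25² = 3.125
Var(Z) = 65.625*3.125 - (7.5*1.25)²
= 205.07812 - 87.890625 = 117.1875

117.1875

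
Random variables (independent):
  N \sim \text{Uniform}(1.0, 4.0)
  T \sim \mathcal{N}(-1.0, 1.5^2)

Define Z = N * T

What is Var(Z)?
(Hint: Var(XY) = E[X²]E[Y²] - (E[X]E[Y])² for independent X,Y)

Var(XY) = E[X²]E[Y²] - (E[X]E[Y])²
E[N] = 2.5, Var(N) = 0.75
E[T] = -1, Var(T) = 2.25
E[N²] = 0.75 + 2.5² = 7
E[T²] = 2.25 + (-1)² = 3.25
Var(Z) = 7*3.25 - (2.5*(-1))²
= 22.75 - 6.25 = 16.5

16.5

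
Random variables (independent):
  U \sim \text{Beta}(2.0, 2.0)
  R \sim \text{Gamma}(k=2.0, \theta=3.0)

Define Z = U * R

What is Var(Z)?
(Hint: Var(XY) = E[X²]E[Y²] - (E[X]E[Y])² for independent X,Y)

Var(XY) = E[X²]E[Y²] - (E[X]E[Y])²
E[U] = 0.5, Var(U) = 0.05
E[R] = 6, Var(R) = 18
E[U²] = 0.05 + 0.5² = 0.3
E[R²] = 18 + 6² = 54
Var(Z) = 0.3*54 - (0.5*6)²
= 16.2 - 9 = 7.2

7.2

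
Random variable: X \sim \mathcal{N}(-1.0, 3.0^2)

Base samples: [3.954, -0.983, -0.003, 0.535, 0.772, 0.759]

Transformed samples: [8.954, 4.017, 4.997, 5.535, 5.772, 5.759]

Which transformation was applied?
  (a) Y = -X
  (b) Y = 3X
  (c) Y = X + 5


Checking option (c) Y = X + 5:
  X = 3.954 -> Y = 8.954 ✓
  X = -0.983 -> Y = 4.017 ✓
  X = -0.003 -> Y = 4.997 ✓
All samples match this transformation.

(c) X + 5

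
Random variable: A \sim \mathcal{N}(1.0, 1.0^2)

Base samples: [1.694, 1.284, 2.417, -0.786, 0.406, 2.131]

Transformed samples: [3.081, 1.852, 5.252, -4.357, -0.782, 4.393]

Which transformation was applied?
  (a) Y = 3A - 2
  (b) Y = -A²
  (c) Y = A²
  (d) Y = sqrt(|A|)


Checking option (a) Y = 3A - 2:
  A = 1.694 -> Y = 3.081 ✓
  A = 1.284 -> Y = 1.852 ✓
  A = 2.417 -> Y = 5.252 ✓
All samples match this transformation.

(a) 3A - 2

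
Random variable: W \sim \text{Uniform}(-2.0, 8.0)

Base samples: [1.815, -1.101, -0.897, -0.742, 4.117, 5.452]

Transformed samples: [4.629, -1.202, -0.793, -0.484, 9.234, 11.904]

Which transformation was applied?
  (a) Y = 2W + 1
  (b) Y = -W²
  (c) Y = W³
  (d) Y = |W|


Checking option (a) Y = 2W + 1:
  W = 1.815 -> Y = 4.629 ✓
  W = -1.101 -> Y = -1.202 ✓
  W = -0.897 -> Y = -0.793 ✓
All samples match this transformation.

(a) 2W + 1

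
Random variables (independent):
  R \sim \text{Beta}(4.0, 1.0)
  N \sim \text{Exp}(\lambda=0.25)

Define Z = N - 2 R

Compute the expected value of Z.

E[Z] = -2*E[R] + 1*E[N]
E[R] = 0.8
E[N] = 4
E[Z] = -2*0.8 + 1*4 = 2.4

2.4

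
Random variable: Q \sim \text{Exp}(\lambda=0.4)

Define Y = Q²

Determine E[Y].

Using E[X²] = Var(X) + (E[X])²:
E[Q] = 2.5
Var(Q) = 1/0.4^2 = 6.25
E[Q²] = 6.25 + 2.5² = 6.25 + 6.25 = 12.5

12.5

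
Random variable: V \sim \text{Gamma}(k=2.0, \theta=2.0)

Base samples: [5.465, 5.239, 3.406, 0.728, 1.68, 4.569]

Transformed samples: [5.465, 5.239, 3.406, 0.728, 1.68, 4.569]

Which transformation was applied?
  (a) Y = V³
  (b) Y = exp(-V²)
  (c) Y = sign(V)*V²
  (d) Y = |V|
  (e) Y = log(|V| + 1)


Checking option (d) Y = |V|:
  V = 5.465 -> Y = 5.465 ✓
  V = 5.239 -> Y = 5.239 ✓
  V = 3.406 -> Y = 3.406 ✓
All samples match this transformation.

(d) |V|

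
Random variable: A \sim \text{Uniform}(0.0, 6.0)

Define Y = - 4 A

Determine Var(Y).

For Y = aA + b: Var(Y) = a² * Var(A)
Var(A) = (6 - 0)^2/12 = 3
Var(Y) = (-4)² * 3 = 16 * 3 = 48

48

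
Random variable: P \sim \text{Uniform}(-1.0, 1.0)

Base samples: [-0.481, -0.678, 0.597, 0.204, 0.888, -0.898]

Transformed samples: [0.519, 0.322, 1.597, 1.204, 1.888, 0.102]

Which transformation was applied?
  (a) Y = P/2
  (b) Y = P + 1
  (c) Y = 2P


Checking option (b) Y = P + 1:
  P = -0.481 -> Y = 0.519 ✓
  P = -0.678 -> Y = 0.322 ✓
  P = 0.597 -> Y = 1.597 ✓
All samples match this transformation.

(b) P + 1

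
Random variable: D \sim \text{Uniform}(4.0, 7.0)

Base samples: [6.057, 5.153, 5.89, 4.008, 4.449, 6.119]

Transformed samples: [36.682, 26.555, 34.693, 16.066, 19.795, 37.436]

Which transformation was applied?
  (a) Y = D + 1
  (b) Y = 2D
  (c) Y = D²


Checking option (c) Y = D²:
  D = 6.057 -> Y = 36.682 ✓
  D = 5.153 -> Y = 26.555 ✓
  D = 5.89 -> Y = 34.693 ✓
All samples match this transformation.

(c) D²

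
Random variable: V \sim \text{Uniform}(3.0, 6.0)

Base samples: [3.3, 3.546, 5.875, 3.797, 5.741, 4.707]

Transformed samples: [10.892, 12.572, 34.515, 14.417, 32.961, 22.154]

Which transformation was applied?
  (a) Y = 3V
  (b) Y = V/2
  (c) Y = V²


Checking option (c) Y = V²:
  V = 3.3 -> Y = 10.892 ✓
  V = 3.546 -> Y = 12.572 ✓
  V = 5.875 -> Y = 34.515 ✓
All samples match this transformation.

(c) V²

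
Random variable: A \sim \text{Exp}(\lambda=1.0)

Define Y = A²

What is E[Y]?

Using E[X²] = Var(X) + (E[X])²:
E[A] = 1
Var(A) = 1/1.0^2 = 1
E[A²] = 1 + 1² = 1 + 1 = 2

2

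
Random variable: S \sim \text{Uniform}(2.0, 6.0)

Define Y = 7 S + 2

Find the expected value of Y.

For Y = 7S + 2:
E[Y] = 7 * E[S] + 2
E[S] = (2 + 6)/2 = 4
E[Y] = 7 * 4 + 2 = 30

30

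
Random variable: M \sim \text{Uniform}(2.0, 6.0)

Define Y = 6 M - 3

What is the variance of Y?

For Y = aM + b: Var(Y) = a² * Var(M)
Var(M) = (6 - 2)^2/12 = 1.3333333
Var(Y) = 6² * 1.3333333 = 36 * 1.3333333 = 48

48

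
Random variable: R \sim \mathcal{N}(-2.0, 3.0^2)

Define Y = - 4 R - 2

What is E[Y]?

For Y = -4R - 2:
E[Y] = -4 * E[R] - 2
E[R] = -2.0 = -2
E[Y] = -4 * (-2) - 2 = 6

6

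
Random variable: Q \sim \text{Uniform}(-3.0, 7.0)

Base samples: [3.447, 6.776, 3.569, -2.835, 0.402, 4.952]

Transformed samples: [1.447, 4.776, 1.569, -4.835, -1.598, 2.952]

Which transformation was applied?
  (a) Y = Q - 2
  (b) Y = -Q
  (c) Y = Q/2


Checking option (a) Y = Q - 2:
  Q = 3.447 -> Y = 1.447 ✓
  Q = 6.776 -> Y = 4.776 ✓
  Q = 3.569 -> Y = 1.569 ✓
All samples match this transformation.

(a) Q - 2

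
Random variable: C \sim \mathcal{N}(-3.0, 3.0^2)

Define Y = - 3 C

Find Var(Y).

For Y = aC + b: Var(Y) = a² * Var(C)
Var(C) = 3.0^2 = 9
Var(Y) = (-3)² * 9 = 9 * 9 = 81

81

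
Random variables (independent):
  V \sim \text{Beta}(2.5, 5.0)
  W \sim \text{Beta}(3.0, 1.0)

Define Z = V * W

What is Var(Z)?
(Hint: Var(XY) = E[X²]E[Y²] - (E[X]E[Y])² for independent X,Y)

Var(XY) = E[X²]E[Y²] - (E[X]E[Y])²
E[V] = 0.33333333, Var(V) = 0.026143791
E[W] = 0.75, Var(W) = 0.0375
E[V²] = 0.026143791 + 0.33333333² = 0.1372549
E[W²] = 0.0375 + 0.75² = 0.6
Var(Z) = 0.1372549*0.6 - (0.33333333*0.75)²
= 0.082352941 - 0.0625 = 0.019852941

0.019852941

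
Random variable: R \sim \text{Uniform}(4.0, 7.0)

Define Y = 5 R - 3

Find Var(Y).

For Y = aR + b: Var(Y) = a² * Var(R)
Var(R) = (7 - 4)^2/12 = 0.75
Var(Y) = 5² * 0.75 = 25 * 0.75 = 18.75

18.75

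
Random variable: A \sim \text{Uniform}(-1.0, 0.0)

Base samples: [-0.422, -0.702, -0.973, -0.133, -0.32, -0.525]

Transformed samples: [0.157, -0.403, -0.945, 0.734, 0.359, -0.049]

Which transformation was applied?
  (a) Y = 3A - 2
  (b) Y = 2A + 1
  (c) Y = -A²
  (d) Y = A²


Checking option (b) Y = 2A + 1:
  A = -0.422 -> Y = 0.157 ✓
  A = -0.702 -> Y = -0.403 ✓
  A = -0.973 -> Y = -0.945 ✓
All samples match this transformation.

(b) 2A + 1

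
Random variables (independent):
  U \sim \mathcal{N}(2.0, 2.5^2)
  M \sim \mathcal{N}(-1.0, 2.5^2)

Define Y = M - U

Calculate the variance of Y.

For independent RVs: Var(aX + bY) = a²Var(X) + b²Var(Y)
Var(U) = 6.25
Var(M) = 6.25
Var(Y) = (-1)²*6.25 + 1²*6.25
= 1*6.25 + 1*6.25 = 12.5

12.5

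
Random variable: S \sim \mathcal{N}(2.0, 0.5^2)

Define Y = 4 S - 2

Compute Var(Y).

For Y = aS + b: Var(Y) = a² * Var(S)
Var(S) = 0.5^2 = 0.25
Var(Y) = 4² * 0.25 = 16 * 0.25 = 4

4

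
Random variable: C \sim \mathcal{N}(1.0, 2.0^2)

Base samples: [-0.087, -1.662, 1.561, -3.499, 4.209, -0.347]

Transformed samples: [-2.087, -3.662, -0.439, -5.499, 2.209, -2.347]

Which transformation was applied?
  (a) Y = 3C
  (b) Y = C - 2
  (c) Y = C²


Checking option (b) Y = C - 2:
  C = -0.087 -> Y = -2.087 ✓
  C = -1.662 -> Y = -3.662 ✓
  C = 1.561 -> Y = -0.439 ✓
All samples match this transformation.

(b) C - 2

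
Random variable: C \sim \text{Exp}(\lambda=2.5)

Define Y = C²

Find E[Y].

E[C²] = Var(C) + (E[C])² = 0.16 + 0.16 = 0.32

0.32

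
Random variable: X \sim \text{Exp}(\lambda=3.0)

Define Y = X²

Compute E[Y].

Using E[X²] = Var(X) + (E[X])²:
E[X] = 0.33333333
Var(X) = 1/3.0^2 = 0.11111111
E[X²] = 0.11111111 + 0.33333333² = 0.11111111 + 0.11111111 = 0.22222222

0.22222222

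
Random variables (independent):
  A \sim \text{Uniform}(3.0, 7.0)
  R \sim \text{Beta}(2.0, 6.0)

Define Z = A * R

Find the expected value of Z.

For independent RVs: E[XY] = E[X]*E[Y]
E[A] = 5
E[R] = 0.25
E[Z] = 5 * 0.25 = 1.25

1.25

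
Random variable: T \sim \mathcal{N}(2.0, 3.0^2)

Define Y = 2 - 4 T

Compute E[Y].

For Y = -4T + 2:
E[Y] = -4 * E[T] + 2
E[T] = 2.0 = 2
E[Y] = -4 * 2 + 2 = -6

-6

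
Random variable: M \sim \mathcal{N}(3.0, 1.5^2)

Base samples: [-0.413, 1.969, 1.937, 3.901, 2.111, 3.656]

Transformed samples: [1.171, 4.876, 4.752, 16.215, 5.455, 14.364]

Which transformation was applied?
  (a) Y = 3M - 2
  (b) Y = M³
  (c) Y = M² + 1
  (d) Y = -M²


Checking option (c) Y = M² + 1:
  M = -0.413 -> Y = 1.171 ✓
  M = 1.969 -> Y = 4.876 ✓
  M = 1.937 -> Y = 4.752 ✓
All samples match this transformation.

(c) M² + 1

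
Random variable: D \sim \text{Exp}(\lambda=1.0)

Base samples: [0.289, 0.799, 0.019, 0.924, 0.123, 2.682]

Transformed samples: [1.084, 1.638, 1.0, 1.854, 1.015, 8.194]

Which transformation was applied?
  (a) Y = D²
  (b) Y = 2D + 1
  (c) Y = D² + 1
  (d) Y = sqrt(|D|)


Checking option (c) Y = D² + 1:
  D = 0.289 -> Y = 1.084 ✓
  D = 0.799 -> Y = 1.638 ✓
  D = 0.019 -> Y = 1.0 ✓
All samples match this transformation.

(c) D² + 1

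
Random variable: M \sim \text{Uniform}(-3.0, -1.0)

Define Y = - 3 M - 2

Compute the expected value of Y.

For Y = -3M - 2:
E[Y] = -3 * E[M] - 2
E[M] = (-3 - 1)/2 = -2
E[Y] = -3 * (-2) - 2 = 4

4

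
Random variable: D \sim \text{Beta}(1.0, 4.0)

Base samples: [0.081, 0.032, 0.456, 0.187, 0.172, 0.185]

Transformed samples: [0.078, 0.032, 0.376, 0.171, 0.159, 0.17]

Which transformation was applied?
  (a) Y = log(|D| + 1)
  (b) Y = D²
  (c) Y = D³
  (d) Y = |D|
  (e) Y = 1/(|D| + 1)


Checking option (a) Y = log(|D| + 1):
  D = 0.081 -> Y = 0.078 ✓
  D = 0.032 -> Y = 0.032 ✓
  D = 0.456 -> Y = 0.376 ✓
All samples match this transformation.

(a) log(|D| + 1)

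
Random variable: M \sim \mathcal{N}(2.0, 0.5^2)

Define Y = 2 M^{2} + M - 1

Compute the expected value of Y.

E[Y] = 2*E[M²] + 1*E[M] - 1
E[M] = 2
E[M²] = Var(M) + (E[M])² = 0.25 + 4 = 4.25
E[Y] = 2*4.25 + 1*2 - 1 = 9.5

9.5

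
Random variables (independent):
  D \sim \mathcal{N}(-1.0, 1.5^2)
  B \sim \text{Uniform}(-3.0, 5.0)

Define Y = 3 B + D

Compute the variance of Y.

For independent RVs: Var(aX + bY) = a²Var(X) + b²Var(Y)
Var(D) = 2.25
Var(B) = 5.3333333
Var(Y) = 1²*2.25 + 3²*5.3333333
= 1*2.25 + 9*5.3333333 = 50.25

50.25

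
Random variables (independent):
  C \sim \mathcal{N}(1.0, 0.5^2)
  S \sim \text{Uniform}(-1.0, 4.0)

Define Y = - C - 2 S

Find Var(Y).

For independent RVs: Var(aX + bY) = a²Var(X) + b²Var(Y)
Var(C) = 0.25
Var(S) = 2.0833333
Var(Y) = (-1)²*0.25 + (-2)²*2.0833333
= 1*0.25 + 4*2.0833333 = 8.5833333

8.5833333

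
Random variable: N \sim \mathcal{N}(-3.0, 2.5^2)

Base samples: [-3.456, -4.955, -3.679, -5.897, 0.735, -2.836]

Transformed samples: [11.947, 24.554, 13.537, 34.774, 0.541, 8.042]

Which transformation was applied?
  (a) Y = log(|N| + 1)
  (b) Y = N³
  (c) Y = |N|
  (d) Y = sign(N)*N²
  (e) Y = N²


Checking option (e) Y = N²:
  N = -3.456 -> Y = 11.947 ✓
  N = -4.955 -> Y = 24.554 ✓
  N = -3.679 -> Y = 13.537 ✓
All samples match this transformation.

(e) N²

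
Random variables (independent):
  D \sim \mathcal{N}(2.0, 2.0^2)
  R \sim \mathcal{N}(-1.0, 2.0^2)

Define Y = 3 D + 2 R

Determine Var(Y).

For independent RVs: Var(aX + bY) = a²Var(X) + b²Var(Y)
Var(D) = 4
Var(R) = 4
Var(Y) = 3²*4 + 2²*4
= 9*4 + 4*4 = 52

52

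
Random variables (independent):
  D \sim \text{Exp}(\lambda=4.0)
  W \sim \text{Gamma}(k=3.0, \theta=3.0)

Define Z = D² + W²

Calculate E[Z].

E[Z] = E[D²] + E[W²]
E[D²] = Var(D) + E[D]² = 0.0625 + 0.0625 = 0.125
E[W²] = Var(W) + E[W]² = 27 + 81 = 108
E[Z] = 0.125 + 108 = 108.125

108.125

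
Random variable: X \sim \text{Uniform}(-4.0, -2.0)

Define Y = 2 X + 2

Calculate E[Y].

For Y = 2X + 2:
E[Y] = 2 * E[X] + 2
E[X] = (-4 - 2)/2 = -3
E[Y] = 2 * (-3) + 2 = -4

-4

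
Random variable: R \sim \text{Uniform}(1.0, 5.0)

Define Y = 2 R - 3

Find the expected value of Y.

For Y = 2R - 3:
E[Y] = 2 * E[R] - 3
E[R] = (1 + 5)/2 = 3
E[Y] = 2 * 3 - 3 = 3

3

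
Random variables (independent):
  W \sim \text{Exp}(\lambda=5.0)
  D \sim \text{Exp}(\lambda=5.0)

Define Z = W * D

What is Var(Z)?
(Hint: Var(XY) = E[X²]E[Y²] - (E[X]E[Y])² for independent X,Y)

Var(XY) = E[X²]E[Y²] - (E[X]E[Y])²
E[W] = 0.2, Var(W) = 0.04
E[D] = 0.2, Var(D) = 0.04
E[W²] = 0.04 + 0.2² = 0.08
E[D²] = 0.04 + 0.2² = 0.08
Var(Z) = 0.08*0.08 - (0.2*0.2)²
= 0.0064 - 0.0016 = 0.0048

0.0048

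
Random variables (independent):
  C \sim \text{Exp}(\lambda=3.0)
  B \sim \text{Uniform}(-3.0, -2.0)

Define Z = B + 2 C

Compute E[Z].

E[Z] = 2*E[C] + 1*E[B]
E[C] = 0.33333333
E[B] = -2.5
E[Z] = 2*0.33333333 + 1*(-2.5) = -1.8333333

-1.8333333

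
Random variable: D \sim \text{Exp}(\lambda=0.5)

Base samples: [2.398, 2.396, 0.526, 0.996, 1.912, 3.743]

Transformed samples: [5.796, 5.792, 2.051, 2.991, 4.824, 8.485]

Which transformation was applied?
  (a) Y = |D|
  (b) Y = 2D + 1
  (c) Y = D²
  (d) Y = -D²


Checking option (b) Y = 2D + 1:
  D = 2.398 -> Y = 5.796 ✓
  D = 2.396 -> Y = 5.792 ✓
  D = 0.526 -> Y = 2.051 ✓
All samples match this transformation.

(b) 2D + 1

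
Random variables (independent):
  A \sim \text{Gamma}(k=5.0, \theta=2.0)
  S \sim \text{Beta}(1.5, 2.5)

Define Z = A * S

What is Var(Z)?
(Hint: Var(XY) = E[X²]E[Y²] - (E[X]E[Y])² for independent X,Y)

Var(XY) = E[X²]E[Y²] - (E[X]E[Y])²
E[A] = 10, Var(A) = 20
E[S] = 0.375, Var(S) = 0.046875
E[A²] = 20 + 10² = 120
E[S²] = 0.046875 + 0.375² = 0.1875
Var(Z) = 120*0.1875 - (10*0.375)²
= 22.5 - 14.0625 = 8.4375

8.4375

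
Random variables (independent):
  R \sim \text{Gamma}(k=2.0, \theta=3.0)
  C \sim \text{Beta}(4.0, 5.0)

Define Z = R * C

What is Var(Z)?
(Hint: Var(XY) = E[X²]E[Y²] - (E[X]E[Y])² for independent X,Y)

Var(XY) = E[X²]E[Y²] - (E[X]E[Y])²
E[R] = 6, Var(R) = 18
E[C] = 0.44444444, Var(C) = 0.024691358
E[R²] = 18 + 6² = 54
E[C²] = 0.024691358 + 0.44444444² = 0.22222222
Var(Z) = 54*0.22222222 - (6*0.44444444)²
= 12 - 7.1111111 = 4.8888889

4.8888889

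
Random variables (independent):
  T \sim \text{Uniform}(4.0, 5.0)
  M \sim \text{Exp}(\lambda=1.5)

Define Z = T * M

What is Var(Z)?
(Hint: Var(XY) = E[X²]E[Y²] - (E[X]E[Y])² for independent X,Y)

Var(XY) = E[X²]E[Y²] - (E[X]E[Y])²
E[T] = 4.5, Var(T) = 0.083333333
E[M] = 0.66666667, Var(M) = 0.44444444
E[T²] = 0.083333333 + 4.5² = 20.333333
E[M²] = 0.44444444 + 0.66666667² = 0.88888889
Var(Z) = 20.333333*0.88888889 - (4.5*0.66666667)²
= 18.074074 - 9 = 9.0740741

9.0740741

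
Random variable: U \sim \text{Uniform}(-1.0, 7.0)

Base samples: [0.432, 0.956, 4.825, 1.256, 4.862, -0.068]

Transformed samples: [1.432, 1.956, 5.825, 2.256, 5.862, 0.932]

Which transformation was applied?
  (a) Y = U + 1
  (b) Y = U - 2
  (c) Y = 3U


Checking option (a) Y = U + 1:
  U = 0.432 -> Y = 1.432 ✓
  U = 0.956 -> Y = 1.956 ✓
  U = 4.825 -> Y = 5.825 ✓
All samples match this transformation.

(a) U + 1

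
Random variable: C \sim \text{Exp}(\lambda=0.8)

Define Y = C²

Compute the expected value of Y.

Using E[X²] = Var(X) + (E[X])²:
E[C] = 1.25
Var(C) = 1/0.8^2 = 1.5625
E[C²] = 1.5625 + 1.25² = 1.5625 + 1.5625 = 3.125

3.125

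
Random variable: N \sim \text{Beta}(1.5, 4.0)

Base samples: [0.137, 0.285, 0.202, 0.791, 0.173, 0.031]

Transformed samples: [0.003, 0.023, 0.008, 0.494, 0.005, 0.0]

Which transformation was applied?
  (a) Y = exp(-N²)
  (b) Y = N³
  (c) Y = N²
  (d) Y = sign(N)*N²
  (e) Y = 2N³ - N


Checking option (b) Y = N³:
  N = 0.137 -> Y = 0.003 ✓
  N = 0.285 -> Y = 0.023 ✓
  N = 0.202 -> Y = 0.008 ✓
All samples match this transformation.

(b) N³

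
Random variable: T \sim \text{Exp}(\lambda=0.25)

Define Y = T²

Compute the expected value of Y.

Using E[X²] = Var(X) + (E[X])²:
E[T] = 4
Var(T) = 1/0.25^2 = 16
E[T²] = 16 + 4² = 16 + 16 = 32

32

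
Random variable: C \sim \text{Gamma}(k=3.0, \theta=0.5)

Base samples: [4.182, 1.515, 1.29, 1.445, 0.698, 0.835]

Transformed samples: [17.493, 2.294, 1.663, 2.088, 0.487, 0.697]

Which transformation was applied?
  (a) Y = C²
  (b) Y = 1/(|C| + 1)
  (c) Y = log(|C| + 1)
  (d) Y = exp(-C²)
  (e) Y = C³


Checking option (a) Y = C²:
  C = 4.182 -> Y = 17.493 ✓
  C = 1.515 -> Y = 2.294 ✓
  C = 1.29 -> Y = 1.663 ✓
All samples match this transformation.

(a) C²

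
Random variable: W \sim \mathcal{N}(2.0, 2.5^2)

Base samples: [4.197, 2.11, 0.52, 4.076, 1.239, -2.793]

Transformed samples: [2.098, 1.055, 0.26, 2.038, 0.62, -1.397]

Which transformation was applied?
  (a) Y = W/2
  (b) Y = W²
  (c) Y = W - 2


Checking option (a) Y = W/2:
  W = 4.197 -> Y = 2.098 ✓
  W = 2.11 -> Y = 1.055 ✓
  W = 0.52 -> Y = 0.26 ✓
All samples match this transformation.

(a) W/2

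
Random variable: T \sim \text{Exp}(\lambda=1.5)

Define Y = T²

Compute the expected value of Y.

Using E[X²] = Var(X) + (E[X])²:
E[T] = 0.66666667
Var(T) = 1/1.5^2 = 0.44444444
E[T²] = 0.44444444 + 0.66666667² = 0.44444444 + 0.44444444 = 0.88888889

0.88888889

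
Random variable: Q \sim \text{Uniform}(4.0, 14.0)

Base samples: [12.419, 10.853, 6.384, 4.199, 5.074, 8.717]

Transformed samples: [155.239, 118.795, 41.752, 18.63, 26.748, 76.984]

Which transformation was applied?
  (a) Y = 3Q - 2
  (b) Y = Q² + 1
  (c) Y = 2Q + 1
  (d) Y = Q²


Checking option (b) Y = Q² + 1:
  Q = 12.419 -> Y = 155.239 ✓
  Q = 10.853 -> Y = 118.795 ✓
  Q = 6.384 -> Y = 41.752 ✓
All samples match this transformation.

(b) Q² + 1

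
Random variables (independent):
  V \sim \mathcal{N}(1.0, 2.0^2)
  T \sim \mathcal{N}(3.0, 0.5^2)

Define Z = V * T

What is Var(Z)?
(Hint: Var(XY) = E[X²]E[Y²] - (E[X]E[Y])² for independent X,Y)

Var(XY) = E[X²]E[Y²] - (E[X]E[Y])²
E[V] = 1, Var(V) = 4
E[T] = 3, Var(T) = 0.25
E[V²] = 4 + 1² = 5
E[T²] = 0.25 + 3² = 9.25
Var(Z) = 5*9.25 - (1*3)²
= 46.25 - 9 = 37.25

37.25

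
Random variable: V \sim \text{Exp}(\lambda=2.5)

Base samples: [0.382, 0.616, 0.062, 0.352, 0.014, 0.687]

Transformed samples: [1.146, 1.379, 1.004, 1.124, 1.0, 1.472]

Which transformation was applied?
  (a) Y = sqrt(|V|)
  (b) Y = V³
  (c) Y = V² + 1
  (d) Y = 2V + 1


Checking option (c) Y = V² + 1:
  V = 0.382 -> Y = 1.146 ✓
  V = 0.616 -> Y = 1.379 ✓
  V = 0.062 -> Y = 1.004 ✓
All samples match this transformation.

(c) V² + 1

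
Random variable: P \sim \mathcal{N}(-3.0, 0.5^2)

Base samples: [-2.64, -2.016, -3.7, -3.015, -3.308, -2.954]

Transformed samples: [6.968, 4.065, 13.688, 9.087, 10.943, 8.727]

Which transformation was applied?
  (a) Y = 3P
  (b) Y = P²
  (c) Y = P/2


Checking option (b) Y = P²:
  P = -2.64 -> Y = 6.968 ✓
  P = -2.016 -> Y = 4.065 ✓
  P = -3.7 -> Y = 13.688 ✓
All samples match this transformation.

(b) P²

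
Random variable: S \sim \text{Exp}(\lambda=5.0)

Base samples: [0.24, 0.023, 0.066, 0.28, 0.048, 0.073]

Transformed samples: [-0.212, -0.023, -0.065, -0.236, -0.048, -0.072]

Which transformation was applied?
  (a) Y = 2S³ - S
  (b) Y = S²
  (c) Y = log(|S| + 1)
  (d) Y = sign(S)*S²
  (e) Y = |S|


Checking option (a) Y = 2S³ - S:
  S = 0.24 -> Y = -0.212 ✓
  S = 0.023 -> Y = -0.023 ✓
  S = 0.066 -> Y = -0.065 ✓
All samples match this transformation.

(a) 2S³ - S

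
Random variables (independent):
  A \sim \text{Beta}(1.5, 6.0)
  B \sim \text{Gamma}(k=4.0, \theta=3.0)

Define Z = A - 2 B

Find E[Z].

E[Z] = 1*E[A] - 2*E[B]
E[A] = 0.2
E[B] = 12
E[Z] = 1*0.2 - 2*12 = -23.8

-23.8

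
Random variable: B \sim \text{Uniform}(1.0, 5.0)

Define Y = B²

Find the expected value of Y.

Using E[X²] = Var(X) + (E[X])²:
E[B] = 3
Var(B) = (5 - 1)^2/12 = 1.3333333
E[B²] = 1.3333333 + 3² = 1.3333333 + 9 = 10.333333

10.333333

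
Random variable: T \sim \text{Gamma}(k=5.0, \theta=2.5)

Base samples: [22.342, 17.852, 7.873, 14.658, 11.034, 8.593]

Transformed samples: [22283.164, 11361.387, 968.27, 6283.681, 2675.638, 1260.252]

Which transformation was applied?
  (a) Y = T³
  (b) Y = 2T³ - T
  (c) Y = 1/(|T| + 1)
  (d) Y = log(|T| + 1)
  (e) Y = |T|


Checking option (b) Y = 2T³ - T:
  T = 22.342 -> Y = 22283.164 ✓
  T = 17.852 -> Y = 11361.387 ✓
  T = 7.873 -> Y = 968.27 ✓
All samples match this transformation.

(b) 2T³ - T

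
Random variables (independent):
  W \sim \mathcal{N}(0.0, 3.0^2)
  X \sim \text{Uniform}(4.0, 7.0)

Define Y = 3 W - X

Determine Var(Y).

For independent RVs: Var(aX + bY) = a²Var(X) + b²Var(Y)
Var(W) = 9
Var(X) = 0.75
Var(Y) = 3²*9 + (-1)²*0.75
= 9*9 + 1*0.75 = 81.75

81.75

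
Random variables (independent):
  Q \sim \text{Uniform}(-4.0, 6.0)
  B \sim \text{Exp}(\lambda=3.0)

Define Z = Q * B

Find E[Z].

For independent RVs: E[XY] = E[X]*E[Y]
E[Q] = 1
E[B] = 0.33333333
E[Z] = 1 * 0.33333333 = 0.33333333

0.33333333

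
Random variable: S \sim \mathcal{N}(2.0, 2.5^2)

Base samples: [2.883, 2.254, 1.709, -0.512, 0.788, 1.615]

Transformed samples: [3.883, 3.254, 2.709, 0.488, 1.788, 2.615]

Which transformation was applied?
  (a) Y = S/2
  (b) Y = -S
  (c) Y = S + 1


Checking option (c) Y = S + 1:
  S = 2.883 -> Y = 3.883 ✓
  S = 2.254 -> Y = 3.254 ✓
  S = 1.709 -> Y = 2.709 ✓
All samples match this transformation.

(c) S + 1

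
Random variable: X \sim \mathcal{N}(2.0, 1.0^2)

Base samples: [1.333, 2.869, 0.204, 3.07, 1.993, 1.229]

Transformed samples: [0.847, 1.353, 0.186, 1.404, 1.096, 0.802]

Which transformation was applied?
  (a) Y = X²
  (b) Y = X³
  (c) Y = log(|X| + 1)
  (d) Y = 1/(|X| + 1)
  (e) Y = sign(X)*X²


Checking option (c) Y = log(|X| + 1):
  X = 1.333 -> Y = 0.847 ✓
  X = 2.869 -> Y = 1.353 ✓
  X = 0.204 -> Y = 0.186 ✓
All samples match this transformation.

(c) log(|X| + 1)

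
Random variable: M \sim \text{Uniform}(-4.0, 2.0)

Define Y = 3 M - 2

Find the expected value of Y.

For Y = 3M - 2:
E[Y] = 3 * E[M] - 2
E[M] = (-4 + 2)/2 = -1
E[Y] = 3 * (-1) - 2 = -5

-5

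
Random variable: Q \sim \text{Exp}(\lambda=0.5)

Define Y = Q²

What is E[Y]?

E[Q²] = Var(Q) + (E[Q])² = 4 + 4 = 8

8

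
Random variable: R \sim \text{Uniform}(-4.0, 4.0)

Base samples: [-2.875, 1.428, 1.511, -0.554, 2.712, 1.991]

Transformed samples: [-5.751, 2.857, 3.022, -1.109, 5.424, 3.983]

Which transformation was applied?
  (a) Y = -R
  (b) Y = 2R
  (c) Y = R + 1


Checking option (b) Y = 2R:
  R = -2.875 -> Y = -5.751 ✓
  R = 1.428 -> Y = 2.857 ✓
  R = 1.511 -> Y = 3.022 ✓
All samples match this transformation.

(b) 2R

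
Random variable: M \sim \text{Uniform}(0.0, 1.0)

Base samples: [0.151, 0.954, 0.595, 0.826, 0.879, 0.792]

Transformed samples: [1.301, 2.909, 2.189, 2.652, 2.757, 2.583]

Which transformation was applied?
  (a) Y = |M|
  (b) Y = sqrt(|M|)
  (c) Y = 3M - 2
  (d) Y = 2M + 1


Checking option (d) Y = 2M + 1:
  M = 0.151 -> Y = 1.301 ✓
  M = 0.954 -> Y = 2.909 ✓
  M = 0.595 -> Y = 2.189 ✓
All samples match this transformation.

(d) 2M + 1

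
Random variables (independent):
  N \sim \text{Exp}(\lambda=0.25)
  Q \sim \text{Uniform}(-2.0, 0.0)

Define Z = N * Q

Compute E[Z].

For independent RVs: E[XY] = E[X]*E[Y]
E[N] = 4
E[Q] = -1
E[Z] = 4 * (-1) = -4

-4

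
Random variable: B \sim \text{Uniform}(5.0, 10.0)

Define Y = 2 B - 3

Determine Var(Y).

For Y = aB + b: Var(Y) = a² * Var(B)
Var(B) = (10 - 5)^2/12 = 2.0833333
Var(Y) = 2² * 2.0833333 = 4 * 2.0833333 = 8.3333333

8.3333333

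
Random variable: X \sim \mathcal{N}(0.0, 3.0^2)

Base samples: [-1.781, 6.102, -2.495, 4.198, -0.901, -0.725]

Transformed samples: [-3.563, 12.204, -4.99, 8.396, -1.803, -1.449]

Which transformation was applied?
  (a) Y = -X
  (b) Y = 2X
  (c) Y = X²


Checking option (b) Y = 2X:
  X = -1.781 -> Y = -3.563 ✓
  X = 6.102 -> Y = 12.204 ✓
  X = -2.495 -> Y = -4.99 ✓
All samples match this transformation.

(b) 2X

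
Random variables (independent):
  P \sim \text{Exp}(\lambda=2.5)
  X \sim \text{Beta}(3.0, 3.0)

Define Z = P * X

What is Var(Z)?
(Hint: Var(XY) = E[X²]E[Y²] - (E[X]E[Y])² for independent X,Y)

Var(XY) = E[X²]E[Y²] - (E[X]E[Y])²
E[P] = 0.4, Var(P) = 0.16
E[X] = 0.5, Var(X) = 0.035714286
E[P²] = 0.16 + 0.4² = 0.32
E[X²] = 0.035714286 + 0.5² = 0.28571429
Var(Z) = 0.32*0.28571429 - (0.4*0.5)²
= 0.091428571 - 0.04 = 0.051428571

0.051428571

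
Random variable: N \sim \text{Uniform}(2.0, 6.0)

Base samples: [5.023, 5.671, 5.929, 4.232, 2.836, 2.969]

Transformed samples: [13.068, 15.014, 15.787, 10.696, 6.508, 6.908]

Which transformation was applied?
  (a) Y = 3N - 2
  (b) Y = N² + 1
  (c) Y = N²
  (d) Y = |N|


Checking option (a) Y = 3N - 2:
  N = 5.023 -> Y = 13.068 ✓
  N = 5.671 -> Y = 15.014 ✓
  N = 5.929 -> Y = 15.787 ✓
All samples match this transformation.

(a) 3N - 2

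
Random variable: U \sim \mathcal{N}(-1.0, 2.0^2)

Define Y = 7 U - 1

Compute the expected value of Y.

For Y = 7U - 1:
E[Y] = 7 * E[U] - 1
E[U] = -1.0 = -1
E[Y] = 7 * (-1) - 1 = -8

-8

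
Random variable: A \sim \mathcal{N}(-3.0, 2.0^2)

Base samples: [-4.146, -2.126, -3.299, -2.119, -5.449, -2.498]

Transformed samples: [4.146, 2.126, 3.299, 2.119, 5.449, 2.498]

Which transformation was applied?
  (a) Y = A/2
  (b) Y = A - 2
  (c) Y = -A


Checking option (c) Y = -A:
  A = -4.146 -> Y = 4.146 ✓
  A = -2.126 -> Y = 2.126 ✓
  A = -3.299 -> Y = 3.299 ✓
All samples match this transformation.

(c) -A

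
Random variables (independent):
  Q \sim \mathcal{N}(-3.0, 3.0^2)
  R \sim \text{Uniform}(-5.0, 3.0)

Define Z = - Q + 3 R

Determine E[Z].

E[Z] = -1*E[Q] + 3*E[R]
E[Q] = -3
E[R] = -1
E[Z] = -1*(-3) + 3*(-1) = 0

0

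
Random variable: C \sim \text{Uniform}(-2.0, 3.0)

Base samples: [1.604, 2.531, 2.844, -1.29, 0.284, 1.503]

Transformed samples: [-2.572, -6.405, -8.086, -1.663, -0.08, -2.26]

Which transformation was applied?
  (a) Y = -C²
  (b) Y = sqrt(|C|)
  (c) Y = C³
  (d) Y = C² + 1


Checking option (a) Y = -C²:
  C = 1.604 -> Y = -2.572 ✓
  C = 2.531 -> Y = -6.405 ✓
  C = 2.844 -> Y = -8.086 ✓
All samples match this transformation.

(a) -C²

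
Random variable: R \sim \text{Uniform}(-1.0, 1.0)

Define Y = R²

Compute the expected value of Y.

Using E[X²] = Var(X) + (E[X])²:
E[R] = 0
Var(R) = (1 + 1)^2/12 = 0.33333333
E[R²] = 0.33333333 + 0² = 0.33333333 + 0 = 0.33333333

0.33333333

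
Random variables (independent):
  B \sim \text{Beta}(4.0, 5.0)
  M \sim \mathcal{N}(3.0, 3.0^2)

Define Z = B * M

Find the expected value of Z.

For independent RVs: E[XY] = E[X]*E[Y]
E[B] = 0.44444444
E[M] = 3
E[Z] = 0.44444444 * 3 = 1.3333333

1.3333333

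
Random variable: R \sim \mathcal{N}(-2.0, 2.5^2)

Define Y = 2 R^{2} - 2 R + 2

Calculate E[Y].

E[Y] = 2*E[R²] - 2*E[R] + 2
E[R] = -2
E[R²] = Var(R) + (E[R])² = 6.25 + 4 = 10.25
E[Y] = 2*10.25 - 2*(-2) + 2 = 26.5

26.5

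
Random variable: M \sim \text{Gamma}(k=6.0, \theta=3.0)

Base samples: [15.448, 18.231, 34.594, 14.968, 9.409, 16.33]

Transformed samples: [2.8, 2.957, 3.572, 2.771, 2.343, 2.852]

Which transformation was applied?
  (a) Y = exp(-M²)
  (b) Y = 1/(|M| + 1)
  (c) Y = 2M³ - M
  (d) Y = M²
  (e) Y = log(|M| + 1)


Checking option (e) Y = log(|M| + 1):
  M = 15.448 -> Y = 2.8 ✓
  M = 18.231 -> Y = 2.957 ✓
  M = 34.594 -> Y = 3.572 ✓
All samples match this transformation.

(e) log(|M| + 1)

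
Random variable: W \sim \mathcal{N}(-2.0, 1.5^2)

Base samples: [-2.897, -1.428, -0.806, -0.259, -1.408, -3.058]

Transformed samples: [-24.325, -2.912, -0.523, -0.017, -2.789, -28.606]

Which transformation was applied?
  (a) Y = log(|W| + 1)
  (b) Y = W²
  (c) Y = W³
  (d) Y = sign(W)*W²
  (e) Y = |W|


Checking option (c) Y = W³:
  W = -2.897 -> Y = -24.325 ✓
  W = -1.428 -> Y = -2.912 ✓
  W = -0.806 -> Y = -0.523 ✓
All samples match this transformation.

(c) W³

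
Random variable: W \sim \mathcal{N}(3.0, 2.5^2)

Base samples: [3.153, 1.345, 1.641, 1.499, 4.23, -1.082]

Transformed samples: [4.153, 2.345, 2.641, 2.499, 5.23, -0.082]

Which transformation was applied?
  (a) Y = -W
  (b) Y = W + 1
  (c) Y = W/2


Checking option (b) Y = W + 1:
  W = 3.153 -> Y = 4.153 ✓
  W = 1.345 -> Y = 2.345 ✓
  W = 1.641 -> Y = 2.641 ✓
All samples match this transformation.

(b) W + 1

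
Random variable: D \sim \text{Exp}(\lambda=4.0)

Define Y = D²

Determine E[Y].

E[D²] = Var(D) + (E[D])² = 0.0625 + 0.0625 = 0.125

0.125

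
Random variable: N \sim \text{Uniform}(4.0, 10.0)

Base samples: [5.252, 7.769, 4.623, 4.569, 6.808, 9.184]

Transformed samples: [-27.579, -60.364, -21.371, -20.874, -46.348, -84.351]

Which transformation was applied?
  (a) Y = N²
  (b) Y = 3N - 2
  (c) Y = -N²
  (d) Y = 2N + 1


Checking option (c) Y = -N²:
  N = 5.252 -> Y = -27.579 ✓
  N = 7.769 -> Y = -60.364 ✓
  N = 4.623 -> Y = -21.371 ✓
All samples match this transformation.

(c) -N²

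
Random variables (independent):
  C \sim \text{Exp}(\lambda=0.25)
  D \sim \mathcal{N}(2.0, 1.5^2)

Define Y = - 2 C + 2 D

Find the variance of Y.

For independent RVs: Var(aX + bY) = a²Var(X) + b²Var(Y)
Var(C) = 16
Var(D) = 2.25
Var(Y) = (-2)²*16 + 2²*2.25
= 4*16 + 4*2.25 = 73

73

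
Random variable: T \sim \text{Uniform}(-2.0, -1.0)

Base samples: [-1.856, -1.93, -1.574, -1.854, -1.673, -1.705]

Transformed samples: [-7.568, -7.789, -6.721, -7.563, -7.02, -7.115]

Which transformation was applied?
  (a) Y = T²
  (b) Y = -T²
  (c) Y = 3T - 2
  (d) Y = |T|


Checking option (c) Y = 3T - 2:
  T = -1.856 -> Y = -7.568 ✓
  T = -1.93 -> Y = -7.789 ✓
  T = -1.574 -> Y = -6.721 ✓
All samples match this transformation.

(c) 3T - 2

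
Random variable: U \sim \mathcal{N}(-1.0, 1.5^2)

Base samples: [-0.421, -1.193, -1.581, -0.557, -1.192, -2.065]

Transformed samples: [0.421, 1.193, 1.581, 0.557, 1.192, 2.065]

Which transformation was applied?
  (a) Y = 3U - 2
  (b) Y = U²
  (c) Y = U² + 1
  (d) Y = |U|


Checking option (d) Y = |U|:
  U = -0.421 -> Y = 0.421 ✓
  U = -1.193 -> Y = 1.193 ✓
  U = -1.581 -> Y = 1.581 ✓
All samples match this transformation.

(d) |U|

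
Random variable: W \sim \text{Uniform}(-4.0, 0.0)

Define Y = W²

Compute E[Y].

E[W²] = Var(W) + (E[W])² = 1.3333333 + 4 = 5.3333333

5.3333333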